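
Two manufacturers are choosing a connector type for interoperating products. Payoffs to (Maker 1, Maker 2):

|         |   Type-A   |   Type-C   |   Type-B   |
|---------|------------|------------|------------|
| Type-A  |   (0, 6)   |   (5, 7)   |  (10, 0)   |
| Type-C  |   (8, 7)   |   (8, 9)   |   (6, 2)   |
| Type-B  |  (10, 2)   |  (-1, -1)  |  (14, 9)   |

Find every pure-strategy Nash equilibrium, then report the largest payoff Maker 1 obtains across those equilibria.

Both Type-C is a pure NE (Maker 1: 8 ≥ 5; Maker 2: 9 ≥ 7). Maker 1 gets 8.
Both Type-B is a pure NE (Maker 1: 14 ≥ 10; Maker 2: 9 ≥ 2). Maker 1 gets 14.
Every other cell has a profitable deviation for at least one player. Highest of {8, 14} is 14.

14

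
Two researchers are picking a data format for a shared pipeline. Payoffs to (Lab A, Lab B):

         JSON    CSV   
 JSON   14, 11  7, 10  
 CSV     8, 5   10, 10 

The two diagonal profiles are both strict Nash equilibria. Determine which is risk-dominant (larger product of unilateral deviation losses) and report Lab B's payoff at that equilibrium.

At both JSON: Lab A loses 14 − 8 = 6 by deviating; Lab B loses 11 − 10 = 1. Product = 6·1 = 6.
At both CSV: Lab A loses 10 − 7 = 3 by deviating; Lab B loses 10 − 5 = 5. Product = 3·5 = 15.
15 > 6, so both CSV is risk-dominant. Lab B's payoff there is 10.

10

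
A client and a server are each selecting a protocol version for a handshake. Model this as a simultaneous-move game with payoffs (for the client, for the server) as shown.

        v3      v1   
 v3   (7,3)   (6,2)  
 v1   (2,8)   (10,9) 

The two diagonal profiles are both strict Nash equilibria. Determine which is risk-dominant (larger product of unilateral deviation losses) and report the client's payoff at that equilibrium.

7

At both v3: the client loses 7 − 2 = 5 by deviating; the server loses 3 − 2 = 1. Product = 5·1 = 5.
At both v1: the client loses 10 − 6 = 4 by deviating; the server loses 9 − 8 = 1. Product = 4·1 = 4.
5 > 4, so both v3 is risk-dominant. The client's payoff there is 7.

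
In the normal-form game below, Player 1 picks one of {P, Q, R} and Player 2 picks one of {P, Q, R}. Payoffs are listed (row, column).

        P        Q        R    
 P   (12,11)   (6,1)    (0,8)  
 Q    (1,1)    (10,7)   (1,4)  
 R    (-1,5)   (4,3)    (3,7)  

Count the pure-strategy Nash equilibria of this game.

Both P: Player 1 gets 12 (best alternative 1); Player 2 gets 11 (best alternative 8). Neither deviates — NE.
Both Q: Player 1 gets 10 (best alternative 6); Player 2 gets 7 (best alternative 4). Neither deviates — NE.
Both R: Player 1 gets 3 (best alternative 1); Player 2 gets 7 (best alternative 5). Neither deviates — NE.
(Q, R) is not a NE: Player 1 would switch to R (3 > 1).
No other cell survives both best-response checks, so there are 3 pure NE.

3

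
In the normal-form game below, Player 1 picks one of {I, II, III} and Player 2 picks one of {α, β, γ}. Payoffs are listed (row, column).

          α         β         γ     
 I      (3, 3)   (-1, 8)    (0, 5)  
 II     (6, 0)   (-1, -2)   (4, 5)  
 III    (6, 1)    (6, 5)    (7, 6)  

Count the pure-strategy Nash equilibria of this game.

(III, γ): Player 1 gets 7 (best alternative 4); Player 2 gets 6 (best alternative 5). Neither deviates — NE.
(I, α) is not a NE: Player 1 would switch to II (6 > 3).
No other cell survives both best-response checks, so there is 1 pure NE.

1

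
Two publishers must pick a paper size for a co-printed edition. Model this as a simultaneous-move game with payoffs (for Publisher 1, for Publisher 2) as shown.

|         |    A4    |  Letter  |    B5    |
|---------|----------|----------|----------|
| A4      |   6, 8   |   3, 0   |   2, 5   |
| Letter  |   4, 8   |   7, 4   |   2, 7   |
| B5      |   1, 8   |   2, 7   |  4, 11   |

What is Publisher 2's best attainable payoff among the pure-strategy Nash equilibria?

Both A4 is a pure NE (Publisher 1: 6 ≥ 4; Publisher 2: 8 ≥ 5). Publisher 2 gets 8.
Both B5 is a pure NE (Publisher 1: 4 ≥ 2; Publisher 2: 11 ≥ 8). Publisher 2 gets 11.
Every other cell has a profitable deviation for at least one player. Highest of {8, 11} is 11.

11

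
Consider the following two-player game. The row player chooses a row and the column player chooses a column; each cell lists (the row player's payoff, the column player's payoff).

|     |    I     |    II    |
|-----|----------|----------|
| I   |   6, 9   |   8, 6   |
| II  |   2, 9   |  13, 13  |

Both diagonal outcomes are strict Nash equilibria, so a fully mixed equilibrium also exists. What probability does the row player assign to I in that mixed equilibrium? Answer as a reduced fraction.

4/7

The row player's mix p on I must make the column player indifferent between I and II.
The column player's payoff from I: 9p + 9(1−p). From II: 6p + 13(1−p).
Set equal: 3p = 4(1−p) → p = 4/7.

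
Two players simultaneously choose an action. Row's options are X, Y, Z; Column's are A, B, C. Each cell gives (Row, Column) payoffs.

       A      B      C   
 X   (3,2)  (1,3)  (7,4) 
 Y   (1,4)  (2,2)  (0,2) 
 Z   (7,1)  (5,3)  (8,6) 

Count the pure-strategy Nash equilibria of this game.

1

(Z, C): Row gets 8 (best alternative 7); Column gets 6 (best alternative 3). Neither deviates — NE.
(X, A) is not a NE: Row would switch to Z (7 > 3).
No other cell survives both best-response checks, so there is 1 pure NE.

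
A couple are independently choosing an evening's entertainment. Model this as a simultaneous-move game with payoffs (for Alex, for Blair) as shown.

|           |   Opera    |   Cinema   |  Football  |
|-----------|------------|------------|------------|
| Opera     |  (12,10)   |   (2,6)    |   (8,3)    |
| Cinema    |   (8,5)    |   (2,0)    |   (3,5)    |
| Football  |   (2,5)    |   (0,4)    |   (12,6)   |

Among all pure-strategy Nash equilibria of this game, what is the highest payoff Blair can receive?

10

Both Opera is a pure NE (Alex: 12 ≥ 8; Blair: 10 ≥ 6). Blair gets 10.
Both Football is a pure NE (Alex: 12 ≥ 8; Blair: 6 ≥ 5). Blair gets 6.
Every other cell has a profitable deviation for at least one player. Highest of {10, 6} is 10.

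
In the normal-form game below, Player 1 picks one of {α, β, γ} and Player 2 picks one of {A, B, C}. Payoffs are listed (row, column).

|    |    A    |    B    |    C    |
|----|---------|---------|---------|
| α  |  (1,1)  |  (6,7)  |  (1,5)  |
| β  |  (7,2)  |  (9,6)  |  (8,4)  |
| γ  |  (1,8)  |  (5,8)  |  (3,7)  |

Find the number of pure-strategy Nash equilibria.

(β, B): Player 1 gets 9 (best alternative 6); Player 2 gets 6 (best alternative 4). Neither deviates — NE.
(γ, C) is not a NE: Player 1 would switch to β (8 > 3).
No other cell survives both best-response checks, so there is 1 pure NE.

1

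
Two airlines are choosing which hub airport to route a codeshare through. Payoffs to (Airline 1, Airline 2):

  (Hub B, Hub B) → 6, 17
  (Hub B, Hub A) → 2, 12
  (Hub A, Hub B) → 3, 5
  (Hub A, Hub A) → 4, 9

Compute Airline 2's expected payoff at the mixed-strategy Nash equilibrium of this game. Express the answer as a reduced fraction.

Airline 1 mixes with probability p on Hub B, chosen so Airline 2 is indifferent: 17p + 5(1−p) = 12p + 9(1−p) gives p = 4/9.
Airline 2's expected payoff is 17·4/9 + 5·5/9 = 31/3.

31/3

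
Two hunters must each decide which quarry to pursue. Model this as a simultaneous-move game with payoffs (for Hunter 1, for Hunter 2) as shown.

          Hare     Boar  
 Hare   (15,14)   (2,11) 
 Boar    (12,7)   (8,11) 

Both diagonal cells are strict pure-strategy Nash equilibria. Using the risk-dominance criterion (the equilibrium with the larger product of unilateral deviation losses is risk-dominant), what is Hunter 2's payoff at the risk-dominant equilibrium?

At both Hare: Hunter 1 loses 15 − 12 = 3 by deviating; Hunter 2 loses 14 − 11 = 3. Product = 3·3 = 9.
At both Boar: Hunter 1 loses 8 − 2 = 6 by deviating; Hunter 2 loses 11 − 7 = 4. Product = 6·4 = 24.
24 > 9, so both Boar is risk-dominant. Hunter 2's payoff there is 11.

11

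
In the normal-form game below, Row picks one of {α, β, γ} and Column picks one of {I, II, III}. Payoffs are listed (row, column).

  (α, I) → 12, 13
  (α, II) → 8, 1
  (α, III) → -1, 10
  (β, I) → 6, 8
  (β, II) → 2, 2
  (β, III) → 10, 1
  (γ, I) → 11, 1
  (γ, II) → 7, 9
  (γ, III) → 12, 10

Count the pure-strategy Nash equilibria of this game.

2

(α, I): Row gets 12 (best alternative 11); Column gets 13 (best alternative 10). Neither deviates — NE.
(γ, III): Row gets 12 (best alternative 10); Column gets 10 (best alternative 9). Neither deviates — NE.
(β, II) is not a NE: Row would switch to α (8 > 2).
No other cell survives both best-response checks, so there are 2 pure NE.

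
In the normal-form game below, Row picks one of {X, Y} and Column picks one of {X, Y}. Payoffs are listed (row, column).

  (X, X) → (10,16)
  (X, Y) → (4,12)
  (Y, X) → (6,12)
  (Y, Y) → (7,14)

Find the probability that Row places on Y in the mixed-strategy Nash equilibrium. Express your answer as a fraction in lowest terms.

Row's mix p on X must make Column indifferent between X and Y.
Column's payoff from X: 16p + 12(1−p). From Y: 12p + 14(1−p).
Set equal: 4p = 2(1−p) → p = 2/6 = 1/3.
Probability on Y is 1 − 1/3 = 2/3.

2/3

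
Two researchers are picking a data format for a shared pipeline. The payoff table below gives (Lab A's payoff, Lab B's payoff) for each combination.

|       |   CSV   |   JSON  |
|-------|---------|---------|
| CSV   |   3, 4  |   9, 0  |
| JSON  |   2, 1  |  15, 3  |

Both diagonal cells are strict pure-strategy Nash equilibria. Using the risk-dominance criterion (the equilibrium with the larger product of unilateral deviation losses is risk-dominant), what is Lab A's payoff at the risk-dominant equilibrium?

At both CSV: Lab A loses 3 − 2 = 1 by deviating; Lab B loses 4 − 0 = 4. Product = 1·4 = 4.
At both JSON: Lab A loses 15 − 9 = 6 by deviating; Lab B loses 3 − 1 = 2. Product = 6·2 = 12.
12 > 4, so both JSON is risk-dominant. Lab A's payoff there is 15.

15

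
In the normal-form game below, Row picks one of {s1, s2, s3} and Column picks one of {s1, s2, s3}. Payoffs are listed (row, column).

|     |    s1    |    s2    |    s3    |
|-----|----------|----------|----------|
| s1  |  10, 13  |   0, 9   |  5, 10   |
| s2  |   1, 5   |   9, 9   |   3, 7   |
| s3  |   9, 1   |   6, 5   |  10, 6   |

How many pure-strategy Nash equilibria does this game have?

Both s1: Row gets 10 (best alternative 9); Column gets 13 (best alternative 10). Neither deviates — NE.
Both s2: Row gets 9 (best alternative 6); Column gets 9 (best alternative 7). Neither deviates — NE.
Both s3: Row gets 10 (best alternative 5); Column gets 6 (best alternative 5). Neither deviates — NE.
(s1, s3) is not a NE: Row would switch to s3 (10 > 5).
No other cell survives both best-response checks, so there are 3 pure NE.

3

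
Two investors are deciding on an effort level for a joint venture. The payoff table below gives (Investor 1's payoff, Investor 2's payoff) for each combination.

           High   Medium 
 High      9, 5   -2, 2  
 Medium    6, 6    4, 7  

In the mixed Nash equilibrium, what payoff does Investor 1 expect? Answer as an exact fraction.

Investor 2 mixes with probability q on High, chosen so Investor 1 is indifferent: 9q + (-2)(1−q) = 6q + 4(1−q) gives q = 2/3.
Investor 1's expected payoff (from either row, since indifferent) is 9·2/3 + (-2)·1/3 = 16/3.

16/3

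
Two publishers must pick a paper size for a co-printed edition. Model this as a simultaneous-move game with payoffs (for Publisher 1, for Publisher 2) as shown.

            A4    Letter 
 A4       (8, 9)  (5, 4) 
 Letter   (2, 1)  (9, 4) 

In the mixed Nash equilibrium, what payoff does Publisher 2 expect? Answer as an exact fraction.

4

Publisher 1 mixes with probability p on A4, chosen so Publisher 2 is indifferent: 9p + 1(1−p) = 4p + 4(1−p) gives p = 3/8.
Publisher 2's expected payoff is 9·3/8 + 1·5/8 = 4.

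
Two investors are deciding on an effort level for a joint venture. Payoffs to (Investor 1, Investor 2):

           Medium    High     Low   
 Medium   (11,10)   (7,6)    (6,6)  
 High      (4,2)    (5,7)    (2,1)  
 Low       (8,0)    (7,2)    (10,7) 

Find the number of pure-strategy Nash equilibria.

Both Medium: Investor 1 gets 11 (best alternative 8); Investor 2 gets 10 (best alternative 6). Neither deviates — NE.
Both Low: Investor 1 gets 10 (best alternative 6); Investor 2 gets 7 (best alternative 2). Neither deviates — NE.
Both High is not a NE: Investor 1 would switch to Medium (7 > 5).
No other cell survives both best-response checks, so there are 2 pure NE.

2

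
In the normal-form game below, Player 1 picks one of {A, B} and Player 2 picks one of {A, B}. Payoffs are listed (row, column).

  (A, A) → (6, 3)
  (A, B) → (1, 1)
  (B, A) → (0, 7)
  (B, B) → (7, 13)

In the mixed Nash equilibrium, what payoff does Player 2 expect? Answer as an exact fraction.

4

Player 1 mixes with probability p on A, chosen so Player 2 is indifferent: 3p + 7(1−p) = 1p + 13(1−p) gives p = 3/4.
Player 2's expected payoff is 3·3/4 + 7·1/4 = 4.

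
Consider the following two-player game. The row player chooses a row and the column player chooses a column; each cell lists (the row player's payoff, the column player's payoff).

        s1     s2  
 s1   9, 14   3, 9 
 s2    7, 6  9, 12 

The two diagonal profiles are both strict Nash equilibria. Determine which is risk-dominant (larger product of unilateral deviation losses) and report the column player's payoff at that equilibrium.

12

At both s1: the row player loses 9 − 7 = 2 by deviating; the column player loses 14 − 9 = 5. Product = 2·5 = 10.
At both s2: the row player loses 9 − 3 = 6 by deviating; the column player loses 12 − 6 = 6. Product = 6·6 = 36.
36 > 10, so both s2 is risk-dominant. The column player's payoff there is 12.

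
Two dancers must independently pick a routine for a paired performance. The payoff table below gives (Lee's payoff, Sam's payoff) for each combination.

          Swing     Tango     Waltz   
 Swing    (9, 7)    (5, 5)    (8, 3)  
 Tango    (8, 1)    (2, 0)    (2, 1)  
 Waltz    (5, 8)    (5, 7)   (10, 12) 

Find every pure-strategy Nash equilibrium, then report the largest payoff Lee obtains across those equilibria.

Both Swing is a pure NE (Lee: 9 ≥ 8; Sam: 7 ≥ 5). Lee gets 9.
Both Waltz is a pure NE (Lee: 10 ≥ 8; Sam: 12 ≥ 8). Lee gets 10.
Every other cell has a profitable deviation for at least one player. Highest of {9, 10} is 10.

10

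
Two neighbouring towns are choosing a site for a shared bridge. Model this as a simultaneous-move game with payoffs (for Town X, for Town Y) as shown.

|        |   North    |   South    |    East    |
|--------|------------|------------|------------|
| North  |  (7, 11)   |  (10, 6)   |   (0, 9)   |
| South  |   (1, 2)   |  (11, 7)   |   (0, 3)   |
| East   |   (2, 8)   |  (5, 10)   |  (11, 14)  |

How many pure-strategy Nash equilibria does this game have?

3

Both North: Town X gets 7 (best alternative 2); Town Y gets 11 (best alternative 9). Neither deviates — NE.
Both South: Town X gets 11 (best alternative 10); Town Y gets 7 (best alternative 3). Neither deviates — NE.
Both East: Town X gets 11 (best alternative 0); Town Y gets 14 (best alternative 10). Neither deviates — NE.
(East, North) is not a NE: Town X would switch to North (7 > 2).
No other cell survives both best-response checks, so there are 3 pure NE.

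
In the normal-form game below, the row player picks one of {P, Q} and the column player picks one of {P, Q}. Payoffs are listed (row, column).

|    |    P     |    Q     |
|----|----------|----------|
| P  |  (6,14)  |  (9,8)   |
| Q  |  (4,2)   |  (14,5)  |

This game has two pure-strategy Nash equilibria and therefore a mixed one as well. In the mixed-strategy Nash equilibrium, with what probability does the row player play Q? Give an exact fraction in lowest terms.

2/3

The row player's mix p on P must make the column player indifferent between P and Q.
The column player's payoff from P: 14p + 2(1−p). From Q: 8p + 5(1−p).
Set equal: 6p = 3(1−p) → p = 3/9 = 1/3.
Probability on Q is 1 − 1/3 = 2/3.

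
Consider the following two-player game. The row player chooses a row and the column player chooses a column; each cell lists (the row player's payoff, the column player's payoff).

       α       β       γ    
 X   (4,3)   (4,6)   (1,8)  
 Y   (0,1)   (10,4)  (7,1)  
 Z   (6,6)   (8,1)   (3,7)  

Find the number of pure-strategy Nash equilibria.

(Y, β): the row player gets 10 (best alternative 8); the column player gets 4 (best alternative 1). Neither deviates — NE.
(Z, γ) is not a NE: the row player would switch to Y (7 > 3).
No other cell survives both best-response checks, so there is 1 pure NE.

1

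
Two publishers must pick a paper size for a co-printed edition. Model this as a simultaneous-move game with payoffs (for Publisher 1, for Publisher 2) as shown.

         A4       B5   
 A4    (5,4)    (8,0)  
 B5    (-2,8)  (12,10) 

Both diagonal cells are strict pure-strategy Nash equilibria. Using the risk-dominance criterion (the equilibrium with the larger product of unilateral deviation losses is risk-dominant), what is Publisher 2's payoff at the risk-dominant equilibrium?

At both A4: Publisher 1 loses 5 − (-2) = 7 by deviating; Publisher 2 loses 4 − 0 = 4. Product = 7·4 = 28.
At both B5: Publisher 1 loses 12 − 8 = 4 by deviating; Publisher 2 loses 10 − 8 = 2. Product = 4·2 = 8.
28 > 8, so both A4 is risk-dominant. Publisher 2's payoff there is 4.

4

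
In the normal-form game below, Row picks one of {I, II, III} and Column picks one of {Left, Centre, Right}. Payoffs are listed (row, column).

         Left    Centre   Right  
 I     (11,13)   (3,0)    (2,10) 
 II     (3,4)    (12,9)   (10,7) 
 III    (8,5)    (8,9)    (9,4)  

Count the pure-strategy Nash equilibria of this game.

(I, Left): Row gets 11 (best alternative 8); Column gets 13 (best alternative 10). Neither deviates — NE.
(II, Centre): Row gets 12 (best alternative 8); Column gets 9 (best alternative 7). Neither deviates — NE.
(III, Right) is not a NE: Row would switch to II (10 > 9).
No other cell survives both best-response checks, so there are 2 pure NE.

2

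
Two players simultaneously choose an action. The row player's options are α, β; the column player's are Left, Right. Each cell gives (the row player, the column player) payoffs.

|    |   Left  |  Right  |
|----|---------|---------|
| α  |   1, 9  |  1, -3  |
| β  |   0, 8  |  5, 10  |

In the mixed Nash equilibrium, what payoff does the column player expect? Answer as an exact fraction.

The row player mixes with probability p on α, chosen so the column player is indifferent: 9p + 8(1−p) = (-3)p + 10(1−p) gives p = 1/7.
The column player's expected payoff is 9·1/7 + 8·6/7 = 57/7.

57/7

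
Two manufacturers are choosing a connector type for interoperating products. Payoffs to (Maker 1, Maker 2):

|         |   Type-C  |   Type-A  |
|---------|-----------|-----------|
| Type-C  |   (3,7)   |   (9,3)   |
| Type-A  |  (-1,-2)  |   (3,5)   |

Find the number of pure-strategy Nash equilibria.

Both Type-C: Maker 1 gets 3 (best alternative -1); Maker 2 gets 7 (best alternative 3). Neither deviates — NE.
Both Type-A is not a NE: Maker 1 would switch to Type-C (9 > 3).
No other cell survives both best-response checks, so there is 1 pure NE.

1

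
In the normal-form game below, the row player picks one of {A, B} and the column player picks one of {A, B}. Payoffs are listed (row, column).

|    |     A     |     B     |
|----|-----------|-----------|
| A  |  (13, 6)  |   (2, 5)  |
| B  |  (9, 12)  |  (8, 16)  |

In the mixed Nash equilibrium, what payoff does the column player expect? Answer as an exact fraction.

The row player mixes with probability p on A, chosen so the column player is indifferent: 6p + 12(1−p) = 5p + 16(1−p) gives p = 4/5.
The column player's expected payoff is 6·4/5 + 12·1/5 = 36/5.

36/5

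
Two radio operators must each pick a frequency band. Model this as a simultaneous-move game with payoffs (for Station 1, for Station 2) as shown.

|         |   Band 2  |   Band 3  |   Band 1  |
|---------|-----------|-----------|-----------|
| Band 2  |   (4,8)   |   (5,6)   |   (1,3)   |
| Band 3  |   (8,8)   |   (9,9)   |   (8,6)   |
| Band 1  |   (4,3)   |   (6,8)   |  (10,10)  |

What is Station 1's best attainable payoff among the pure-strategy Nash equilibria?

10

Both Band 3 is a pure NE (Station 1: 9 ≥ 6; Station 2: 9 ≥ 8). Station 1 gets 9.
Both Band 1 is a pure NE (Station 1: 10 ≥ 8; Station 2: 10 ≥ 8). Station 1 gets 10.
Every other cell has a profitable deviation for at least one player. Highest of {9, 10} is 10.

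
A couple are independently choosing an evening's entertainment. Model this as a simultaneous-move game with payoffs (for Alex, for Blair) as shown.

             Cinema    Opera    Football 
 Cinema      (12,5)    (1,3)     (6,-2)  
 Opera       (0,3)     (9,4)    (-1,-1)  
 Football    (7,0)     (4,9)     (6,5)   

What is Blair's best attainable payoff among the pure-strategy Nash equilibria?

5

Both Cinema is a pure NE (Alex: 12 ≥ 7; Blair: 5 ≥ 3). Blair gets 5.
Both Opera is a pure NE (Alex: 9 ≥ 4; Blair: 4 ≥ 3). Blair gets 4.
Every other cell has a profitable deviation for at least one player. Highest of {5, 4} is 5.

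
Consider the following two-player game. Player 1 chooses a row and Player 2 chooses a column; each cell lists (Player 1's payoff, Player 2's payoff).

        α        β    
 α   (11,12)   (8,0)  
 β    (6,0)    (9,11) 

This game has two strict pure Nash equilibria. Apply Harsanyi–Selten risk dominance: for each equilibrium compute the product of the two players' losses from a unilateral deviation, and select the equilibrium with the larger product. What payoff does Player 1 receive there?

At both α: Player 1 loses 11 − 6 = 5 by deviating; Player 2 loses 12 − 0 = 12. Product = 5·12 = 60.
At both β: Player 1 loses 9 − 8 = 1 by deviating; Player 2 loses 11 − 0 = 11. Product = 1·11 = 11.
60 > 11, so both α is risk-dominant. Player 1's payoff there is 11.

11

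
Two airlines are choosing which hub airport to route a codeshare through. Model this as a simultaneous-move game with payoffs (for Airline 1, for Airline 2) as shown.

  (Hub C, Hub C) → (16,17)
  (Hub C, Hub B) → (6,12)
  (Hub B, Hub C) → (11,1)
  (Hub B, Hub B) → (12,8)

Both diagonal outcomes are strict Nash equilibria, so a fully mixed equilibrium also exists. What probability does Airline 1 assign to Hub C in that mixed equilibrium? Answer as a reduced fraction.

7/12

Airline 1's mix p on Hub C must make Airline 2 indifferent between Hub C and Hub B.
Airline 2's payoff from Hub C: 17p + 1(1−p). From Hub B: 12p + 8(1−p).
Set equal: 5p = 7(1−p) → p = 7/12.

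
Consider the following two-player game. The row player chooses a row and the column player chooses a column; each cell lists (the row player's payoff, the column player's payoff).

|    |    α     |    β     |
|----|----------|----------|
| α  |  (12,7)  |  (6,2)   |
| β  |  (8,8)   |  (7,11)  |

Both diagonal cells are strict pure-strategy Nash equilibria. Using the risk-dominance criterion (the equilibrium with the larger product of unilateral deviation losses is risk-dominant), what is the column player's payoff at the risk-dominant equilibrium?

At both α: the row player loses 12 − 8 = 4 by deviating; the column player loses 7 − 2 = 5. Product = 4·5 = 20.
At both β: the row player loses 7 − 6 = 1 by deviating; the column player loses 11 − 8 = 3. Product = 1·3 = 3.
20 > 3, so both α is risk-dominant. The column player's payoff there is 7.

7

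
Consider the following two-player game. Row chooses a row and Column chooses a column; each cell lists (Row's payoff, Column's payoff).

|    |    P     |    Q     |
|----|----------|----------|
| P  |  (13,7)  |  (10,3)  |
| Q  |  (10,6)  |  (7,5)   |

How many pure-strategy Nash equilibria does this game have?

Both P: Row gets 13 (best alternative 10); Column gets 7 (best alternative 3). Neither deviates — NE.
Both Q is not a NE: Row would switch to P (10 > 7).
No other cell survives both best-response checks, so there is 1 pure NE.

1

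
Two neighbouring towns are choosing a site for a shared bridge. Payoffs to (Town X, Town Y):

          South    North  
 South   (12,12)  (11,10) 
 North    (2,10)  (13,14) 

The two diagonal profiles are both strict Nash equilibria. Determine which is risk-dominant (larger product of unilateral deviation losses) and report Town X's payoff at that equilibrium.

12

At both South: Town X loses 12 − 2 = 10 by deviating; Town Y loses 12 − 10 = 2. Product = 10·2 = 20.
At both North: Town X loses 13 − 11 = 2 by deviating; Town Y loses 14 − 10 = 4. Product = 2·4 = 8.
20 > 8, so both South is risk-dominant. Town X's payoff there is 12.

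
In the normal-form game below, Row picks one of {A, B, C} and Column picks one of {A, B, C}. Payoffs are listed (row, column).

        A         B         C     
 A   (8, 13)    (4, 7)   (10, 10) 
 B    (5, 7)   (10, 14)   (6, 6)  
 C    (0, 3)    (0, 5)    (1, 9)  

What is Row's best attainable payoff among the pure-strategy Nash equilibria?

Both A is a pure NE (Row: 8 ≥ 5; Column: 13 ≥ 10). Row gets 8.
Both B is a pure NE (Row: 10 ≥ 4; Column: 14 ≥ 7). Row gets 10.
Every other cell has a profitable deviation for at least one player. Highest of {8, 10} is 10.

10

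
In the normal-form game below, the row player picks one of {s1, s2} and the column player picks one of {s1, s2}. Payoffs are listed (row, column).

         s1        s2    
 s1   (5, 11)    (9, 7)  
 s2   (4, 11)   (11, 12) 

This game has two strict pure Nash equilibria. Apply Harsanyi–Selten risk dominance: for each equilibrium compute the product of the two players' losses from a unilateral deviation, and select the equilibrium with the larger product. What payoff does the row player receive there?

At both s1: the row player loses 5 − 4 = 1 by deviating; the column player loses 11 − 7 = 4. Product = 1·4 = 4.
At both s2: the row player loses 11 − 9 = 2 by deviating; the column player loses 12 − 11 = 1. Product = 2·1 = 2.
4 > 2, so both s1 is risk-dominant. The row player's payoff there is 5.

5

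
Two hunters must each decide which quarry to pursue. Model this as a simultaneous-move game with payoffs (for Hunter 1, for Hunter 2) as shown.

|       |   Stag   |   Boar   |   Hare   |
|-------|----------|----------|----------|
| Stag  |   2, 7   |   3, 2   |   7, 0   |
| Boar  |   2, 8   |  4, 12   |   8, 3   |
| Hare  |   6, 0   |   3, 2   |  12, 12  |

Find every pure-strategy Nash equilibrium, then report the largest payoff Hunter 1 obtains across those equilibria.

Both Boar is a pure NE (Hunter 1: 4 ≥ 3; Hunter 2: 12 ≥ 8). Hunter 1 gets 4.
Both Hare is a pure NE (Hunter 1: 12 ≥ 8; Hunter 2: 12 ≥ 2). Hunter 1 gets 12.
Every other cell has a profitable deviation for at least one player. Highest of {4, 12} is 12.

12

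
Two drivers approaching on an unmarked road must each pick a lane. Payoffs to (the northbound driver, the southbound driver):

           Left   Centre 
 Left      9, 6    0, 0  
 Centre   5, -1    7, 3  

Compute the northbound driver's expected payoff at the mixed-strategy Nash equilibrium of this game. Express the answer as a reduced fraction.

The southbound driver mixes with probability q on Left, chosen so the northbound driver is indifferent: 9q + 0(1−q) = 5q + 7(1−q) gives q = 7/11.
The northbound driver's expected payoff (from either row, since indifferent) is 9·7/11 + 0·4/11 = 63/11.

63/11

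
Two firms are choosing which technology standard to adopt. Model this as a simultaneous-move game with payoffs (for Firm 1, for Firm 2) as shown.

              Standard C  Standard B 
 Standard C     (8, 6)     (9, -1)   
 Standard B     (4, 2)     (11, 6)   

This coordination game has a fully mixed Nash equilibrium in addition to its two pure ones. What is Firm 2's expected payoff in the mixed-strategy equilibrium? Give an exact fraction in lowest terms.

Firm 1 mixes with probability p on Standard C, chosen so Firm 2 is indifferent: 6p + 2(1−p) = (-1)p + 6(1−p) gives p = 4/11.
Firm 2's expected payoff is 6·4/11 + 2·7/11 = 38/11.

38/11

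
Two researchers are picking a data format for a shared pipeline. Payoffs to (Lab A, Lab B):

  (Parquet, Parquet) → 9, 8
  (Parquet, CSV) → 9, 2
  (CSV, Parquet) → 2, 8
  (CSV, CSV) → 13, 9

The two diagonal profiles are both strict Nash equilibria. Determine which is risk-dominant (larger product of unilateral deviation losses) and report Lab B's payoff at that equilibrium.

8

At both Parquet: Lab A loses 9 − 2 = 7 by deviating; Lab B loses 8 − 2 = 6. Product = 7·6 = 42.
At both CSV: Lab A loses 13 − 9 = 4 by deviating; Lab B loses 9 − 8 = 1. Product = 4·1 = 4.
42 > 4, so both Parquet is risk-dominant. Lab B's payoff there is 8.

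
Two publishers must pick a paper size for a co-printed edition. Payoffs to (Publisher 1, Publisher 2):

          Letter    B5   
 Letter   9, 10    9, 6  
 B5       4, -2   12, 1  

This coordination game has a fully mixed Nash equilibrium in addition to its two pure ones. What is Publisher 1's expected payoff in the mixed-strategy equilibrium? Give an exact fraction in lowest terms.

Publisher 2 mixes with probability q on Letter, chosen so Publisher 1 is indifferent: 9q + 9(1−q) = 4q + 12(1−q) gives q = 3/8.
Publisher 1's expected payoff (from either row, since indifferent) is 9·3/8 + 9·5/8 = 9.

9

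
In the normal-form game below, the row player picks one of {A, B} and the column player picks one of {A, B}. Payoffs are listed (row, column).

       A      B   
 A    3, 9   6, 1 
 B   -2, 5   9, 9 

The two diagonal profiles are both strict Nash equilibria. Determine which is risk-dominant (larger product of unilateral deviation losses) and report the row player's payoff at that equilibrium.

At both A: the row player loses 3 − (-2) = 5 by deviating; the column player loses 9 − 1 = 8. Product = 5·8 = 40.
At both B: the row player loses 9 − 6 = 3 by deviating; the column player loses 9 − 5 = 4. Product = 3·4 = 12.
40 > 12, so both A is risk-dominant. The row player's payoff there is 3.

3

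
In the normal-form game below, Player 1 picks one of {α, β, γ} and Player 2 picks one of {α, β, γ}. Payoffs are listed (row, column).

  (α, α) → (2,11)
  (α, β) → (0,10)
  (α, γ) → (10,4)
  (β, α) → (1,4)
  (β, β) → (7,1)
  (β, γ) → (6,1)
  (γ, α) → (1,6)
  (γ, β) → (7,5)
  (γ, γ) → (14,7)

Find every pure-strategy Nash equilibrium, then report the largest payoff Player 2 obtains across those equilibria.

11

Both α is a pure NE (Player 1: 2 ≥ 1; Player 2: 11 ≥ 10). Player 2 gets 11.
Both γ is a pure NE (Player 1: 14 ≥ 10; Player 2: 7 ≥ 6). Player 2 gets 7.
Every other cell has a profitable deviation for at least one player. Highest of {11, 7} is 11.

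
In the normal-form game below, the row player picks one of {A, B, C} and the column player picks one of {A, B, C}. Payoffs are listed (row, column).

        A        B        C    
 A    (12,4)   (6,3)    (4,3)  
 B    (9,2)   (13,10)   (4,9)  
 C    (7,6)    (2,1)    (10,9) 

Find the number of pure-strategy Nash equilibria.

3

Both A: the row player gets 12 (best alternative 9); the column player gets 4 (best alternative 3). Neither deviates — NE.
Both B: the row player gets 13 (best alternative 6); the column player gets 10 (best alternative 9). Neither deviates — NE.
Both C: the row player gets 10 (best alternative 4); the column player gets 9 (best alternative 6). Neither deviates — NE.
(B, C) is not a NE: the row player would switch to C (10 > 4).
No other cell survives both best-response checks, so there are 3 pure NE.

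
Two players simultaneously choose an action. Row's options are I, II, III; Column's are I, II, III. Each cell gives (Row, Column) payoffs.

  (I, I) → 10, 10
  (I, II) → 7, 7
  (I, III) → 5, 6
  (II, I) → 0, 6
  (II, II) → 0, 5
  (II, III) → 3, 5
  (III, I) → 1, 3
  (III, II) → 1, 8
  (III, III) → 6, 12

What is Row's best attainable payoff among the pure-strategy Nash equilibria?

10

Both I is a pure NE (Row: 10 ≥ 1; Column: 10 ≥ 7). Row gets 10.
Both III is a pure NE (Row: 6 ≥ 5; Column: 12 ≥ 8). Row gets 6.
Every other cell has a profitable deviation for at least one player. Highest of {10, 6} is 10.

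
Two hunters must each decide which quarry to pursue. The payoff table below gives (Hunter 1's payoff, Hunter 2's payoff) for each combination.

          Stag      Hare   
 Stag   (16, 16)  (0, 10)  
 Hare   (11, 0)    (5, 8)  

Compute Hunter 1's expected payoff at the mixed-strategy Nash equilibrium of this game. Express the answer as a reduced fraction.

8

Hunter 2 mixes with probability q on Stag, chosen so Hunter 1 is indifferent: 16q + 0(1−q) = 11q + 5(1−q) gives q = 1/2.
Hunter 1's expected payoff (from either row, since indifferent) is 16·1/2 + 0·1/2 = 8.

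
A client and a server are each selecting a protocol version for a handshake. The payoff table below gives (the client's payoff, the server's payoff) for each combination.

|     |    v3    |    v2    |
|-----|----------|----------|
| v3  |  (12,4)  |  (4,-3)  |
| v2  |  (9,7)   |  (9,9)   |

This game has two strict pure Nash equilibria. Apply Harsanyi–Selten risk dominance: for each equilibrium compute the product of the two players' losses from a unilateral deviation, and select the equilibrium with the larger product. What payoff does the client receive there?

12

At both v3: the client loses 12 − 9 = 3 by deviating; the server loses 4 − (-3) = 7. Product = 3·7 = 21.
At both v2: the client loses 9 − 4 = 5 by deviating; the server loses 9 − 7 = 2. Product = 5·2 = 10.
21 > 10, so both v3 is risk-dominant. The client's payoff there is 12.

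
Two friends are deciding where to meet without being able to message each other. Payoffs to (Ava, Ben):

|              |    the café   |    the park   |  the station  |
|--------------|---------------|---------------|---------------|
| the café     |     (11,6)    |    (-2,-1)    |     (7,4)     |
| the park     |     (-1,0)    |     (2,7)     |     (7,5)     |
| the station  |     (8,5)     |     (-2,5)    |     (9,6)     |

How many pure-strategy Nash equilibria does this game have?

Both the café: Ava gets 11 (best alternative 8); Ben gets 6 (best alternative 4). Neither deviates — NE.
Both the park: Ava gets 2 (best alternative -2); Ben gets 7 (best alternative 5). Neither deviates — NE.
Both the station: Ava gets 9 (best alternative 7); Ben gets 6 (best alternative 5). Neither deviates — NE.
(the park, the café) is not a NE: Ava would switch to the café (11 > -1).
No other cell survives both best-response checks, so there are 3 pure NE.

3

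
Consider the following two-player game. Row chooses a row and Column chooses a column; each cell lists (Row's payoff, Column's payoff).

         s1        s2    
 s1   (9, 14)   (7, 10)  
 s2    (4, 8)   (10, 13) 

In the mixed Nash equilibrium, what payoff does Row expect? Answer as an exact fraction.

31/4

Column mixes with probability q on s1, chosen so Row is indifferent: 9q + 7(1−q) = 4q + 10(1−q) gives q = 3/8.
Row's expected payoff (from either row, since indifferent) is 9·3/8 + 7·5/8 = 31/4.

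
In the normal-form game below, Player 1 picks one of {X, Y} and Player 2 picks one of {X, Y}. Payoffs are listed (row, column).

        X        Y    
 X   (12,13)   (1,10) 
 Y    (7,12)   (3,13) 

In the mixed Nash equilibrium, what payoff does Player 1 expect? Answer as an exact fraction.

Player 2 mixes with probability q on X, chosen so Player 1 is indifferent: 12q + 1(1−q) = 7q + 3(1−q) gives q = 2/7.
Player 1's expected payoff (from either row, since indifferent) is 12·2/7 + 1·5/7 = 29/7.

29/7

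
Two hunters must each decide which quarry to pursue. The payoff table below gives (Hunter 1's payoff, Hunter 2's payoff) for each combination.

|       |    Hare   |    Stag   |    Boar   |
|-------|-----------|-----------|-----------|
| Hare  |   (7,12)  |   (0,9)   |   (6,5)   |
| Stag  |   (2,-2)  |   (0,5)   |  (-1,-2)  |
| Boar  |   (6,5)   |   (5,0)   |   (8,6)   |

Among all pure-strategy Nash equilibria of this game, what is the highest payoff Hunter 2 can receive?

Both Hare is a pure NE (Hunter 1: 7 ≥ 6; Hunter 2: 12 ≥ 9). Hunter 2 gets 12.
Both Boar is a pure NE (Hunter 1: 8 ≥ 6; Hunter 2: 6 ≥ 5). Hunter 2 gets 6.
Every other cell has a profitable deviation for at least one player. Highest of {12, 6} is 12.

12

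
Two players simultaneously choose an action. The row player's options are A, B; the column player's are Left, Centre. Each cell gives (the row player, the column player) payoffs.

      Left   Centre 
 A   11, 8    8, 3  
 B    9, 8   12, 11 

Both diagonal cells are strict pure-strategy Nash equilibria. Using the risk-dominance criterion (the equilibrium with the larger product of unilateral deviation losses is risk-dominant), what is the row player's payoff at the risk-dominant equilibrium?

12

At (A, Left): the row player loses 11 − 9 = 2 by deviating; the column player loses 8 − 3 = 5. Product = 2·5 = 10.
At (B, Centre): the row player loses 12 − 8 = 4 by deviating; the column player loses 11 − 8 = 3. Product = 4·3 = 12.
12 > 10, so (B, Centre) is risk-dominant. The row player's payoff there is 12.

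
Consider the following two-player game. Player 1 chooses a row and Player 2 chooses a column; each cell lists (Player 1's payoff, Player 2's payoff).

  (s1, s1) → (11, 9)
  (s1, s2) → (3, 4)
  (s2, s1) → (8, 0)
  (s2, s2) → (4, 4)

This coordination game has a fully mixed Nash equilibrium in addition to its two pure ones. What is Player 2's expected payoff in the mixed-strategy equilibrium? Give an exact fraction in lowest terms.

Player 1 mixes with probability p on s1, chosen so Player 2 is indifferent: 9p + 0(1−p) = 4p + 4(1−p) gives p = 4/9.
Player 2's expected payoff is 9·4/9 + 0·5/9 = 4.

4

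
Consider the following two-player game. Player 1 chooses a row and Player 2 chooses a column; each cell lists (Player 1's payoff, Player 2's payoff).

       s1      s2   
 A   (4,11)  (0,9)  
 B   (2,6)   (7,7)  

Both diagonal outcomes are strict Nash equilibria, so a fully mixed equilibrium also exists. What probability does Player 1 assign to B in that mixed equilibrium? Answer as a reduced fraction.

2/3

Player 1's mix p on A must make Player 2 indifferent between s1 and s2.
Player 2's payoff from s1: 11p + 6(1−p). From s2: 9p + 7(1−p).
Set equal: 2p = 1(1−p) → p = 1/3.
Probability on B is 1 − 1/3 = 2/3.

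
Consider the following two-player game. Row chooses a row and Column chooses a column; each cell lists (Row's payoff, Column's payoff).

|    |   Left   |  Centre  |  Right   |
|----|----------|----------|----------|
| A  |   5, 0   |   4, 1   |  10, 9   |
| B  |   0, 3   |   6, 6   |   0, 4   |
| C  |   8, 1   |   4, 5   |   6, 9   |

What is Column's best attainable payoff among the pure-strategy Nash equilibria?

(A, Right) is a pure NE (Row: 10 ≥ 6; Column: 9 ≥ 1). Column gets 9.
(B, Centre) is a pure NE (Row: 6 ≥ 4; Column: 6 ≥ 4). Column gets 6.
Every other cell has a profitable deviation for at least one player. Highest of {9, 6} is 9.

9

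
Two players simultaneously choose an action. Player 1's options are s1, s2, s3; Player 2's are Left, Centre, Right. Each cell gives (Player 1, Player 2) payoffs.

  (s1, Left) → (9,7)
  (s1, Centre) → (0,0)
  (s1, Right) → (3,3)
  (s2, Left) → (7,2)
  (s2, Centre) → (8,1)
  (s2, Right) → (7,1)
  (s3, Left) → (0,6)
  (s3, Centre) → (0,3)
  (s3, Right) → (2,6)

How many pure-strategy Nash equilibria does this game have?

1

(s1, Left): Player 1 gets 9 (best alternative 7); Player 2 gets 7 (best alternative 3). Neither deviates — NE.
(s2, Centre) is not a NE: Player 2 would switch to Left (2 > 1).
No other cell survives both best-response checks, so there is 1 pure NE.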